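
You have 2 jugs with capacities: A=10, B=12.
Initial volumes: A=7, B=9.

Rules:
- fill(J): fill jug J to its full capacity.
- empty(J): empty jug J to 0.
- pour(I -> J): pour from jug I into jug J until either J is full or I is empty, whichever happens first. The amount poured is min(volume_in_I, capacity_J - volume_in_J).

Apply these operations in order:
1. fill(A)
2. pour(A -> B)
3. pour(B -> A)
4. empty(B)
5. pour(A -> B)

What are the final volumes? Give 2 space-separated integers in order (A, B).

Answer: 0 10

Derivation:
Step 1: fill(A) -> (A=10 B=9)
Step 2: pour(A -> B) -> (A=7 B=12)
Step 3: pour(B -> A) -> (A=10 B=9)
Step 4: empty(B) -> (A=10 B=0)
Step 5: pour(A -> B) -> (A=0 B=10)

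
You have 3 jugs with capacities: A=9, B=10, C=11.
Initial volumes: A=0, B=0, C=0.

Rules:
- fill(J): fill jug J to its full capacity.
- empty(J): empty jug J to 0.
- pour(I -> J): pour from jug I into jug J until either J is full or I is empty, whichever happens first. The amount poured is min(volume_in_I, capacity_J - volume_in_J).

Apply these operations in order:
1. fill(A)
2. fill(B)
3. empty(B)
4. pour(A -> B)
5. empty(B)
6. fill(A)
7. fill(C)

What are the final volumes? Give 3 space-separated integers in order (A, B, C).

Answer: 9 0 11

Derivation:
Step 1: fill(A) -> (A=9 B=0 C=0)
Step 2: fill(B) -> (A=9 B=10 C=0)
Step 3: empty(B) -> (A=9 B=0 C=0)
Step 4: pour(A -> B) -> (A=0 B=9 C=0)
Step 5: empty(B) -> (A=0 B=0 C=0)
Step 6: fill(A) -> (A=9 B=0 C=0)
Step 7: fill(C) -> (A=9 B=0 C=11)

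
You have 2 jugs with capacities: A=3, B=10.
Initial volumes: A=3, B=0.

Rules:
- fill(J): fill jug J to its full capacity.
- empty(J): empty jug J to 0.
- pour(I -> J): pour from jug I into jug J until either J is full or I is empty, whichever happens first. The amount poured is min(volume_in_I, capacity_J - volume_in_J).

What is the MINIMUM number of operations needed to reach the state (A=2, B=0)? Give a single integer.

BFS from (A=3, B=0). One shortest path:
  1. pour(A -> B) -> (A=0 B=3)
  2. fill(A) -> (A=3 B=3)
  3. pour(A -> B) -> (A=0 B=6)
  4. fill(A) -> (A=3 B=6)
  5. pour(A -> B) -> (A=0 B=9)
  6. fill(A) -> (A=3 B=9)
  7. pour(A -> B) -> (A=2 B=10)
  8. empty(B) -> (A=2 B=0)
Reached target in 8 moves.

Answer: 8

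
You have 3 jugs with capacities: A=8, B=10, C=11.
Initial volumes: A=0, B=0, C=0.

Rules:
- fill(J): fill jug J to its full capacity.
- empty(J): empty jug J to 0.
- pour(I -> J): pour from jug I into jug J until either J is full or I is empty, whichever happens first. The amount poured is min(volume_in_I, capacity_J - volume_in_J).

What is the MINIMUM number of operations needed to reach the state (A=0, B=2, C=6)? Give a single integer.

Answer: 7

Derivation:
BFS from (A=0, B=0, C=0). One shortest path:
  1. fill(A) -> (A=8 B=0 C=0)
  2. pour(A -> B) -> (A=0 B=8 C=0)
  3. fill(A) -> (A=8 B=8 C=0)
  4. pour(A -> B) -> (A=6 B=10 C=0)
  5. pour(A -> C) -> (A=0 B=10 C=6)
  6. pour(B -> A) -> (A=8 B=2 C=6)
  7. empty(A) -> (A=0 B=2 C=6)
Reached target in 7 moves.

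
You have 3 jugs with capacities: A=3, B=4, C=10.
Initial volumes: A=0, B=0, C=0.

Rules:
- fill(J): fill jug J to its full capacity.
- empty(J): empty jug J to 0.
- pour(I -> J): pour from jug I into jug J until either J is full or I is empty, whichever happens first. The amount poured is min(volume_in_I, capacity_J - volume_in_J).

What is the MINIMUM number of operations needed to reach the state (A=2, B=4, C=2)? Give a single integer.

BFS from (A=0, B=0, C=0). One shortest path:
  1. fill(B) -> (A=0 B=4 C=0)
  2. pour(B -> A) -> (A=3 B=1 C=0)
  3. pour(B -> C) -> (A=3 B=0 C=1)
  4. fill(B) -> (A=3 B=4 C=1)
  5. pour(B -> C) -> (A=3 B=0 C=5)
  6. pour(A -> B) -> (A=0 B=3 C=5)
  7. pour(C -> A) -> (A=3 B=3 C=2)
  8. pour(A -> B) -> (A=2 B=4 C=2)
Reached target in 8 moves.

Answer: 8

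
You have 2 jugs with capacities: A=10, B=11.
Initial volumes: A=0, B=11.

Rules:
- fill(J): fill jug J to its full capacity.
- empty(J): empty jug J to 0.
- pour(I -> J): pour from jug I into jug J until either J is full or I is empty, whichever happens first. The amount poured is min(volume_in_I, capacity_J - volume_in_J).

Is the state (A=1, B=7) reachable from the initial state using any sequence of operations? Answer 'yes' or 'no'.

BFS explored all 42 reachable states.
Reachable set includes: (0,0), (0,1), (0,2), (0,3), (0,4), (0,5), (0,6), (0,7), (0,8), (0,9), (0,10), (0,11) ...
Target (A=1, B=7) not in reachable set → no.

Answer: no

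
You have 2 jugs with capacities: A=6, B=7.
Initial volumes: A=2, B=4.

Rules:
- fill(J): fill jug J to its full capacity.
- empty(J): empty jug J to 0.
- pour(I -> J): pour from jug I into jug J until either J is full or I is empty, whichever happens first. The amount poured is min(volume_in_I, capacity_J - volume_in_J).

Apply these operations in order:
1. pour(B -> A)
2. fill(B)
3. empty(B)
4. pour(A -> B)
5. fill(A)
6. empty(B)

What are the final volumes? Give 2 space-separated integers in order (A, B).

Step 1: pour(B -> A) -> (A=6 B=0)
Step 2: fill(B) -> (A=6 B=7)
Step 3: empty(B) -> (A=6 B=0)
Step 4: pour(A -> B) -> (A=0 B=6)
Step 5: fill(A) -> (A=6 B=6)
Step 6: empty(B) -> (A=6 B=0)

Answer: 6 0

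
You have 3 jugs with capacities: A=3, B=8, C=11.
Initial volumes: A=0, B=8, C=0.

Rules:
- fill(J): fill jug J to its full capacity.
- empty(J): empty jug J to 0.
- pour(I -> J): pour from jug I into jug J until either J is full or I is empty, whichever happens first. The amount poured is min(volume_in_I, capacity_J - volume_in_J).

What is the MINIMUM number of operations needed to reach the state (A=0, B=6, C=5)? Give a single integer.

BFS from (A=0, B=8, C=0). One shortest path:
  1. fill(A) -> (A=3 B=8 C=0)
  2. pour(B -> C) -> (A=3 B=0 C=8)
  3. pour(A -> B) -> (A=0 B=3 C=8)
  4. pour(C -> A) -> (A=3 B=3 C=5)
  5. pour(A -> B) -> (A=0 B=6 C=5)
Reached target in 5 moves.

Answer: 5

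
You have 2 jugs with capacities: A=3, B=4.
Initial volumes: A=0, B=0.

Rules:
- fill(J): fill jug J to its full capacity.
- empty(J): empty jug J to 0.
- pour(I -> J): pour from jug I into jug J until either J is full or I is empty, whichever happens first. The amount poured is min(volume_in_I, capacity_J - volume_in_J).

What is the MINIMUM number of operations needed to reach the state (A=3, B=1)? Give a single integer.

BFS from (A=0, B=0). One shortest path:
  1. fill(B) -> (A=0 B=4)
  2. pour(B -> A) -> (A=3 B=1)
Reached target in 2 moves.

Answer: 2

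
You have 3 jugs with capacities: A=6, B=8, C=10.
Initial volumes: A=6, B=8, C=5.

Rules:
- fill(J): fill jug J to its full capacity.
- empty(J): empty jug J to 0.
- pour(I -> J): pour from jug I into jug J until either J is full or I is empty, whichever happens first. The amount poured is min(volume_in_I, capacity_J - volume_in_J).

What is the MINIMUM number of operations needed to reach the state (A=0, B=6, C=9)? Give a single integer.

BFS from (A=6, B=8, C=5). One shortest path:
  1. empty(A) -> (A=0 B=8 C=5)
  2. empty(B) -> (A=0 B=0 C=5)
  3. pour(C -> A) -> (A=5 B=0 C=0)
  4. fill(C) -> (A=5 B=0 C=10)
  5. pour(C -> A) -> (A=6 B=0 C=9)
  6. pour(A -> B) -> (A=0 B=6 C=9)
Reached target in 6 moves.

Answer: 6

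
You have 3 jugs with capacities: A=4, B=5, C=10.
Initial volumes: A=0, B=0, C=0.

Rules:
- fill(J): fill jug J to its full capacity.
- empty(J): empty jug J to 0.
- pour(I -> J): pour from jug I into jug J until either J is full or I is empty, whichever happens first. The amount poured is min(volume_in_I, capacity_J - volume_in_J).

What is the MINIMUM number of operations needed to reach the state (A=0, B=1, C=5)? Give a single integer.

BFS from (A=0, B=0, C=0). One shortest path:
  1. fill(C) -> (A=0 B=0 C=10)
  2. pour(C -> B) -> (A=0 B=5 C=5)
  3. pour(B -> A) -> (A=4 B=1 C=5)
  4. empty(A) -> (A=0 B=1 C=5)
Reached target in 4 moves.

Answer: 4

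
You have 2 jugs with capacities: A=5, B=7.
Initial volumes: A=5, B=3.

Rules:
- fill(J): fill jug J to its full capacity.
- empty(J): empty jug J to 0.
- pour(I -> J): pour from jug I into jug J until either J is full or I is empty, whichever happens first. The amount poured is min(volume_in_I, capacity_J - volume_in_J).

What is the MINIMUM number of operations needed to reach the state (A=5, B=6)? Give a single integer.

BFS from (A=5, B=3). One shortest path:
  1. pour(A -> B) -> (A=1 B=7)
  2. empty(B) -> (A=1 B=0)
  3. pour(A -> B) -> (A=0 B=1)
  4. fill(A) -> (A=5 B=1)
  5. pour(A -> B) -> (A=0 B=6)
  6. fill(A) -> (A=5 B=6)
Reached target in 6 moves.

Answer: 6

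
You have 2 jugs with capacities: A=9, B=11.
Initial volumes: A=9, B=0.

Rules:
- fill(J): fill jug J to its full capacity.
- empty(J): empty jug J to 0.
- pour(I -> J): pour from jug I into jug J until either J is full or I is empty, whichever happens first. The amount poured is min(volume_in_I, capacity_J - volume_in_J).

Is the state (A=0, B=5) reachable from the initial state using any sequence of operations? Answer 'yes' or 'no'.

Answer: yes

Derivation:
BFS from (A=9, B=0):
  1. pour(A -> B) -> (A=0 B=9)
  2. fill(A) -> (A=9 B=9)
  3. pour(A -> B) -> (A=7 B=11)
  4. empty(B) -> (A=7 B=0)
  5. pour(A -> B) -> (A=0 B=7)
  6. fill(A) -> (A=9 B=7)
  7. pour(A -> B) -> (A=5 B=11)
  8. empty(B) -> (A=5 B=0)
  9. pour(A -> B) -> (A=0 B=5)
Target reached → yes.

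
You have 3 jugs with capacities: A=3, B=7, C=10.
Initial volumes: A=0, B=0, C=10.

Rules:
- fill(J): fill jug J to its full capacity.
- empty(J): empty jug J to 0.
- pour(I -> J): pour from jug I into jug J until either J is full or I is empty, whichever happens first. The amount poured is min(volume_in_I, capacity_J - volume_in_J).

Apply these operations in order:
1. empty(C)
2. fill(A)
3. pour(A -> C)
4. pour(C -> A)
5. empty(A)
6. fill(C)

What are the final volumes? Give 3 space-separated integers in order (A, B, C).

Step 1: empty(C) -> (A=0 B=0 C=0)
Step 2: fill(A) -> (A=3 B=0 C=0)
Step 3: pour(A -> C) -> (A=0 B=0 C=3)
Step 4: pour(C -> A) -> (A=3 B=0 C=0)
Step 5: empty(A) -> (A=0 B=0 C=0)
Step 6: fill(C) -> (A=0 B=0 C=10)

Answer: 0 0 10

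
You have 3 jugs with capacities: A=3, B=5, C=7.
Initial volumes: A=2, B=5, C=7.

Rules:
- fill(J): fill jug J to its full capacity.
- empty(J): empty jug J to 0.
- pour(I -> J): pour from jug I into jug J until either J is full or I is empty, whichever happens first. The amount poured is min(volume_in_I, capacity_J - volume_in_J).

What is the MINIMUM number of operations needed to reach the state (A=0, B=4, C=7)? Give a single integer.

Answer: 2

Derivation:
BFS from (A=2, B=5, C=7). One shortest path:
  1. pour(B -> A) -> (A=3 B=4 C=7)
  2. empty(A) -> (A=0 B=4 C=7)
Reached target in 2 moves.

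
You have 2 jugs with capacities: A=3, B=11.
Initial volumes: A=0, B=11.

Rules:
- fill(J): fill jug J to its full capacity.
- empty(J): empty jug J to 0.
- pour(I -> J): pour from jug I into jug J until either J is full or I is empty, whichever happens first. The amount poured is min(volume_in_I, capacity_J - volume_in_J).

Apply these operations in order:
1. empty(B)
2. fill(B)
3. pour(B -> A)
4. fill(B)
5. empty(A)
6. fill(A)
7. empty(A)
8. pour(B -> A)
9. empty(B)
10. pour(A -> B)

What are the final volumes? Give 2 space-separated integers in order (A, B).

Answer: 0 3

Derivation:
Step 1: empty(B) -> (A=0 B=0)
Step 2: fill(B) -> (A=0 B=11)
Step 3: pour(B -> A) -> (A=3 B=8)
Step 4: fill(B) -> (A=3 B=11)
Step 5: empty(A) -> (A=0 B=11)
Step 6: fill(A) -> (A=3 B=11)
Step 7: empty(A) -> (A=0 B=11)
Step 8: pour(B -> A) -> (A=3 B=8)
Step 9: empty(B) -> (A=3 B=0)
Step 10: pour(A -> B) -> (A=0 B=3)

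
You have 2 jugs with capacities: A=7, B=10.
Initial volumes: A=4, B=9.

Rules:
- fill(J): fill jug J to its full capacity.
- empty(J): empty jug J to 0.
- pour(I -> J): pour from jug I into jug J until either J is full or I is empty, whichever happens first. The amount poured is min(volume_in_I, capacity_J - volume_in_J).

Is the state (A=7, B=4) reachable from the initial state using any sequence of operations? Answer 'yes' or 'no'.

Answer: yes

Derivation:
BFS from (A=4, B=9):
  1. empty(B) -> (A=4 B=0)
  2. pour(A -> B) -> (A=0 B=4)
  3. fill(A) -> (A=7 B=4)
Target reached → yes.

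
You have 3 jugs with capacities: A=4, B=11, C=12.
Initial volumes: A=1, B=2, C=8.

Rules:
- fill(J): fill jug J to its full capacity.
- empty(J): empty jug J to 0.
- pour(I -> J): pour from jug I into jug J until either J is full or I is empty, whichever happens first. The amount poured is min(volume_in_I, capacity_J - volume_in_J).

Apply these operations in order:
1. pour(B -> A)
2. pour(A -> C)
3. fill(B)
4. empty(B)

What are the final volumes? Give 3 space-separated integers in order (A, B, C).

Answer: 0 0 11

Derivation:
Step 1: pour(B -> A) -> (A=3 B=0 C=8)
Step 2: pour(A -> C) -> (A=0 B=0 C=11)
Step 3: fill(B) -> (A=0 B=11 C=11)
Step 4: empty(B) -> (A=0 B=0 C=11)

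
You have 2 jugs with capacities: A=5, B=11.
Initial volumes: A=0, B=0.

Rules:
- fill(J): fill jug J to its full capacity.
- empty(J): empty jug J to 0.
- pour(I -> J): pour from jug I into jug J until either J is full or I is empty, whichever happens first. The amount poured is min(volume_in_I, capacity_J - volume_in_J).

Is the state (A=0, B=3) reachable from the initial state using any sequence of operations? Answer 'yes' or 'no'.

Answer: yes

Derivation:
BFS from (A=0, B=0):
  1. fill(A) -> (A=5 B=0)
  2. pour(A -> B) -> (A=0 B=5)
  3. fill(A) -> (A=5 B=5)
  4. pour(A -> B) -> (A=0 B=10)
  5. fill(A) -> (A=5 B=10)
  6. pour(A -> B) -> (A=4 B=11)
  7. empty(B) -> (A=4 B=0)
  8. pour(A -> B) -> (A=0 B=4)
  9. fill(A) -> (A=5 B=4)
  10. pour(A -> B) -> (A=0 B=9)
  11. fill(A) -> (A=5 B=9)
  12. pour(A -> B) -> (A=3 B=11)
  13. empty(B) -> (A=3 B=0)
  14. pour(A -> B) -> (A=0 B=3)
Target reached → yes.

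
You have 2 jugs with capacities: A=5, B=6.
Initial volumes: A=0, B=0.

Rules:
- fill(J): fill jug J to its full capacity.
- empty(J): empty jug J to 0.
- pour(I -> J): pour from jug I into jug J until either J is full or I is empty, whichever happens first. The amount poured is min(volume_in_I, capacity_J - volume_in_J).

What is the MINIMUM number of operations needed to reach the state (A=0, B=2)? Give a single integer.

BFS from (A=0, B=0). One shortest path:
  1. fill(B) -> (A=0 B=6)
  2. pour(B -> A) -> (A=5 B=1)
  3. empty(A) -> (A=0 B=1)
  4. pour(B -> A) -> (A=1 B=0)
  5. fill(B) -> (A=1 B=6)
  6. pour(B -> A) -> (A=5 B=2)
  7. empty(A) -> (A=0 B=2)
Reached target in 7 moves.

Answer: 7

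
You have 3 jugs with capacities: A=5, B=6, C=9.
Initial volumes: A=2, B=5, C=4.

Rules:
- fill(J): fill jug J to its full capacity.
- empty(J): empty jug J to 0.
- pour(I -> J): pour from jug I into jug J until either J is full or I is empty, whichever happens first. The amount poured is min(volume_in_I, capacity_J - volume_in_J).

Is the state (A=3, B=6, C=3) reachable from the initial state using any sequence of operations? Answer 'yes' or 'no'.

Answer: yes

Derivation:
BFS from (A=2, B=5, C=4):
  1. fill(B) -> (A=2 B=6 C=4)
  2. pour(B -> C) -> (A=2 B=1 C=9)
  3. pour(B -> A) -> (A=3 B=0 C=9)
  4. pour(C -> B) -> (A=3 B=6 C=3)
Target reached → yes.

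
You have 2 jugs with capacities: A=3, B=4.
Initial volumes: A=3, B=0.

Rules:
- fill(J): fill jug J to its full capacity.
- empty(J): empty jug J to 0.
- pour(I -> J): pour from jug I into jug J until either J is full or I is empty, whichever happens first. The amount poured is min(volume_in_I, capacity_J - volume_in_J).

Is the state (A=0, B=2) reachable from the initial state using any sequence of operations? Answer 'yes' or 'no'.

Answer: yes

Derivation:
BFS from (A=3, B=0):
  1. pour(A -> B) -> (A=0 B=3)
  2. fill(A) -> (A=3 B=3)
  3. pour(A -> B) -> (A=2 B=4)
  4. empty(B) -> (A=2 B=0)
  5. pour(A -> B) -> (A=0 B=2)
Target reached → yes.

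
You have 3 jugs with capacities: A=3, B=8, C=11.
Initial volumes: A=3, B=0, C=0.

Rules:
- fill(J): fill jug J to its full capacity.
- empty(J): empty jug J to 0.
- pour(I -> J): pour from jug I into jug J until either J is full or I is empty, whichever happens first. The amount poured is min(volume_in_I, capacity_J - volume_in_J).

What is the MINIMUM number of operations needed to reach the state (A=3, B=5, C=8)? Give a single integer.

BFS from (A=3, B=0, C=0). One shortest path:
  1. empty(A) -> (A=0 B=0 C=0)
  2. fill(B) -> (A=0 B=8 C=0)
  3. pour(B -> C) -> (A=0 B=0 C=8)
  4. fill(B) -> (A=0 B=8 C=8)
  5. pour(B -> A) -> (A=3 B=5 C=8)
Reached target in 5 moves.

Answer: 5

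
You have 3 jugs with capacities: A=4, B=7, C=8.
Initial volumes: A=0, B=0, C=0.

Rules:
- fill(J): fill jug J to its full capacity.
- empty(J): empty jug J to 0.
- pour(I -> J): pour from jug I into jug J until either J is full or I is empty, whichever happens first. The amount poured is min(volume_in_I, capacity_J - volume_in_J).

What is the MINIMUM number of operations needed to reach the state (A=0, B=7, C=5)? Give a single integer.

Answer: 4

Derivation:
BFS from (A=0, B=0, C=0). One shortest path:
  1. fill(A) -> (A=4 B=0 C=0)
  2. fill(C) -> (A=4 B=0 C=8)
  3. pour(A -> B) -> (A=0 B=4 C=8)
  4. pour(C -> B) -> (A=0 B=7 C=5)
Reached target in 4 moves.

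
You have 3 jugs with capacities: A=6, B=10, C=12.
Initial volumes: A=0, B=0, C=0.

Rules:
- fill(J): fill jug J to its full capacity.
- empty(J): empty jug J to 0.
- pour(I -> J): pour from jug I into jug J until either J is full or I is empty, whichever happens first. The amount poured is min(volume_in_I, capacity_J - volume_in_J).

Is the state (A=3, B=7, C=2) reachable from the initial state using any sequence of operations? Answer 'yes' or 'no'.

Answer: no

Derivation:
BFS explored all 128 reachable states.
Reachable set includes: (0,0,0), (0,0,2), (0,0,4), (0,0,6), (0,0,8), (0,0,10), (0,0,12), (0,2,0), (0,2,2), (0,2,4), (0,2,6), (0,2,8) ...
Target (A=3, B=7, C=2) not in reachable set → no.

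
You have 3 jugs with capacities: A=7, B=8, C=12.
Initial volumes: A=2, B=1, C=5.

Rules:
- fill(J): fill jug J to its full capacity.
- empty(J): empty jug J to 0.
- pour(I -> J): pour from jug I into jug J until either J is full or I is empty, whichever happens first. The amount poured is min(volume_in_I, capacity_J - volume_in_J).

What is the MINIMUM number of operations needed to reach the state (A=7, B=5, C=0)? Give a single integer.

BFS from (A=2, B=1, C=5). One shortest path:
  1. fill(A) -> (A=7 B=1 C=5)
  2. empty(B) -> (A=7 B=0 C=5)
  3. pour(C -> B) -> (A=7 B=5 C=0)
Reached target in 3 moves.

Answer: 3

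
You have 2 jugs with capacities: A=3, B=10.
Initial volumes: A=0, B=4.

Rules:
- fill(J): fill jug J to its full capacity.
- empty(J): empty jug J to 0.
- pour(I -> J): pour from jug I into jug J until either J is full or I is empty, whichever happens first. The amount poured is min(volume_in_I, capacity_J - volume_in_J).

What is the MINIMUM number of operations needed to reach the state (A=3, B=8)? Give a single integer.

Answer: 5

Derivation:
BFS from (A=0, B=4). One shortest path:
  1. pour(B -> A) -> (A=3 B=1)
  2. empty(A) -> (A=0 B=1)
  3. pour(B -> A) -> (A=1 B=0)
  4. fill(B) -> (A=1 B=10)
  5. pour(B -> A) -> (A=3 B=8)
Reached target in 5 moves.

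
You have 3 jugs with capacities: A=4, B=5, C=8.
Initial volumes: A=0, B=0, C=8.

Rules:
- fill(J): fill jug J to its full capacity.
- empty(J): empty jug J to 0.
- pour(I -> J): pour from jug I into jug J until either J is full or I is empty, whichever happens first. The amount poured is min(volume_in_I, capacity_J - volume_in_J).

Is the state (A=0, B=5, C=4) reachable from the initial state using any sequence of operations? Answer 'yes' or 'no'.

Answer: yes

Derivation:
BFS from (A=0, B=0, C=8):
  1. fill(B) -> (A=0 B=5 C=8)
  2. pour(C -> A) -> (A=4 B=5 C=4)
  3. empty(A) -> (A=0 B=5 C=4)
Target reached → yes.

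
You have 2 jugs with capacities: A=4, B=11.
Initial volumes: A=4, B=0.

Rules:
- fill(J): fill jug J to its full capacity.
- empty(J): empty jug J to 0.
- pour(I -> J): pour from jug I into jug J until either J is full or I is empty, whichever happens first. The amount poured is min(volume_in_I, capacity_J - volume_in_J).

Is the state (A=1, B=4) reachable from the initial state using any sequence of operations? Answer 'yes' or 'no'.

BFS explored all 30 reachable states.
Reachable set includes: (0,0), (0,1), (0,2), (0,3), (0,4), (0,5), (0,6), (0,7), (0,8), (0,9), (0,10), (0,11) ...
Target (A=1, B=4) not in reachable set → no.

Answer: no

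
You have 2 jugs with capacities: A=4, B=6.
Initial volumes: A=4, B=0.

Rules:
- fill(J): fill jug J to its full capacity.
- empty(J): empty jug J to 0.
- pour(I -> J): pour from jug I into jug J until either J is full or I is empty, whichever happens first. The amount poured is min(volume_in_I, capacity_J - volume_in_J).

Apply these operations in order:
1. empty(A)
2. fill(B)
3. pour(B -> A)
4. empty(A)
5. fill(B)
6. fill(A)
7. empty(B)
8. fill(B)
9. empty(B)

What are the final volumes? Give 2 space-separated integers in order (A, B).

Step 1: empty(A) -> (A=0 B=0)
Step 2: fill(B) -> (A=0 B=6)
Step 3: pour(B -> A) -> (A=4 B=2)
Step 4: empty(A) -> (A=0 B=2)
Step 5: fill(B) -> (A=0 B=6)
Step 6: fill(A) -> (A=4 B=6)
Step 7: empty(B) -> (A=4 B=0)
Step 8: fill(B) -> (A=4 B=6)
Step 9: empty(B) -> (A=4 B=0)

Answer: 4 0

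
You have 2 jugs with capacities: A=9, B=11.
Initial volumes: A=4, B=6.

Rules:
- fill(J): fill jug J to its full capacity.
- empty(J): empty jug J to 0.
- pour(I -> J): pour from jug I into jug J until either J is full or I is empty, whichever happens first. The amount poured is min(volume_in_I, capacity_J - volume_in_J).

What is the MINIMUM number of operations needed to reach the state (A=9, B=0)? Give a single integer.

BFS from (A=4, B=6). One shortest path:
  1. fill(A) -> (A=9 B=6)
  2. empty(B) -> (A=9 B=0)
Reached target in 2 moves.

Answer: 2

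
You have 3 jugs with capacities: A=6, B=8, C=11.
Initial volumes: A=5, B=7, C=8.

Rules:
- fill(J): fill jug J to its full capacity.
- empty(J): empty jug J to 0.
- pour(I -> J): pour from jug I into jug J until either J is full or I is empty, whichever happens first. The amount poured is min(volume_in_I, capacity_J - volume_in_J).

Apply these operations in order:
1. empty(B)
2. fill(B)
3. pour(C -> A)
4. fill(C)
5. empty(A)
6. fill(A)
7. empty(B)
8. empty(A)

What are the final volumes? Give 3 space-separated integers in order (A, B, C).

Step 1: empty(B) -> (A=5 B=0 C=8)
Step 2: fill(B) -> (A=5 B=8 C=8)
Step 3: pour(C -> A) -> (A=6 B=8 C=7)
Step 4: fill(C) -> (A=6 B=8 C=11)
Step 5: empty(A) -> (A=0 B=8 C=11)
Step 6: fill(A) -> (A=6 B=8 C=11)
Step 7: empty(B) -> (A=6 B=0 C=11)
Step 8: empty(A) -> (A=0 B=0 C=11)

Answer: 0 0 11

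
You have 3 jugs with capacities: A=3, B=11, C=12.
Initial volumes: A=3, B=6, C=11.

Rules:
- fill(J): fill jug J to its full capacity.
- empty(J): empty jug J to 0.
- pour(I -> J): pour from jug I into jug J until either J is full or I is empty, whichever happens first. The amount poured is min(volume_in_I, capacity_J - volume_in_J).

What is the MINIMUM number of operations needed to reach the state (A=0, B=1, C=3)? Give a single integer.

Answer: 6

Derivation:
BFS from (A=3, B=6, C=11). One shortest path:
  1. empty(B) -> (A=3 B=0 C=11)
  2. fill(C) -> (A=3 B=0 C=12)
  3. pour(C -> B) -> (A=3 B=11 C=1)
  4. empty(B) -> (A=3 B=0 C=1)
  5. pour(C -> B) -> (A=3 B=1 C=0)
  6. pour(A -> C) -> (A=0 B=1 C=3)
Reached target in 6 moves.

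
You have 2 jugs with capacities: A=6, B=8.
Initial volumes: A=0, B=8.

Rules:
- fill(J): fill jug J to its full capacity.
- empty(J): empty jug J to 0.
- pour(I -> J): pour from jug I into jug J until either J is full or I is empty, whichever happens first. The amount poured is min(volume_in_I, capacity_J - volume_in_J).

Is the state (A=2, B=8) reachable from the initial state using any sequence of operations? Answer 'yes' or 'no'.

BFS from (A=0, B=8):
  1. pour(B -> A) -> (A=6 B=2)
  2. empty(A) -> (A=0 B=2)
  3. pour(B -> A) -> (A=2 B=0)
  4. fill(B) -> (A=2 B=8)
Target reached → yes.

Answer: yes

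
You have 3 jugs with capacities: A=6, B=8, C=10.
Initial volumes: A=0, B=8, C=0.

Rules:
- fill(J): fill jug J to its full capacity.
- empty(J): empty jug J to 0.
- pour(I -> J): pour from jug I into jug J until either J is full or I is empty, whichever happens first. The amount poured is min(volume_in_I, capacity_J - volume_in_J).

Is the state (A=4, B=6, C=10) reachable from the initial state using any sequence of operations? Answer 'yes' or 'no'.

BFS from (A=0, B=8, C=0):
  1. fill(A) -> (A=6 B=8 C=0)
  2. pour(B -> C) -> (A=6 B=0 C=8)
  3. pour(A -> B) -> (A=0 B=6 C=8)
  4. fill(A) -> (A=6 B=6 C=8)
  5. pour(A -> C) -> (A=4 B=6 C=10)
Target reached → yes.

Answer: yes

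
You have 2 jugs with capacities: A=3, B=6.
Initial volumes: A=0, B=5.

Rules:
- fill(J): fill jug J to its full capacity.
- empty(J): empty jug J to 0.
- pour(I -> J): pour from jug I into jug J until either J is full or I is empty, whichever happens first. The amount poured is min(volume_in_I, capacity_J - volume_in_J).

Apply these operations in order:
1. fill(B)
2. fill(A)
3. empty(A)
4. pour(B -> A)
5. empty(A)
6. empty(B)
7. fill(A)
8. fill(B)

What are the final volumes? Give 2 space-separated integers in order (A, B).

Step 1: fill(B) -> (A=0 B=6)
Step 2: fill(A) -> (A=3 B=6)
Step 3: empty(A) -> (A=0 B=6)
Step 4: pour(B -> A) -> (A=3 B=3)
Step 5: empty(A) -> (A=0 B=3)
Step 6: empty(B) -> (A=0 B=0)
Step 7: fill(A) -> (A=3 B=0)
Step 8: fill(B) -> (A=3 B=6)

Answer: 3 6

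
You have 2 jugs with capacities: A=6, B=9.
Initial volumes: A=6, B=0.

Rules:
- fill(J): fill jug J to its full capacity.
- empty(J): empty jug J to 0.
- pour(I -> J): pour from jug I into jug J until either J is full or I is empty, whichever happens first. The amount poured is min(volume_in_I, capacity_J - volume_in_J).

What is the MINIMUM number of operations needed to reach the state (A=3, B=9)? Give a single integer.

BFS from (A=6, B=0). One shortest path:
  1. pour(A -> B) -> (A=0 B=6)
  2. fill(A) -> (A=6 B=6)
  3. pour(A -> B) -> (A=3 B=9)
Reached target in 3 moves.

Answer: 3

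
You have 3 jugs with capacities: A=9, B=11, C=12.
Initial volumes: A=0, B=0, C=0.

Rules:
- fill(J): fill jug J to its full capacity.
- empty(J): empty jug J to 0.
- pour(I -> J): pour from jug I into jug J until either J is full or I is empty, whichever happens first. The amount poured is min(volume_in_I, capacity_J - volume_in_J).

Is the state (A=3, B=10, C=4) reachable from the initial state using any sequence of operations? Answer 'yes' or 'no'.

Answer: no

Derivation:
BFS explored all 680 reachable states.
Reachable set includes: (0,0,0), (0,0,1), (0,0,2), (0,0,3), (0,0,4), (0,0,5), (0,0,6), (0,0,7), (0,0,8), (0,0,9), (0,0,10), (0,0,11) ...
Target (A=3, B=10, C=4) not in reachable set → no.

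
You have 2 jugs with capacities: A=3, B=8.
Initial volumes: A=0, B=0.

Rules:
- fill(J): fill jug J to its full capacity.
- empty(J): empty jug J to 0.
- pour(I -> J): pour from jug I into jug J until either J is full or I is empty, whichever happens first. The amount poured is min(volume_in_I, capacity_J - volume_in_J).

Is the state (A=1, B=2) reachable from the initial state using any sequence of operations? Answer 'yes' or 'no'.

Answer: no

Derivation:
BFS explored all 22 reachable states.
Reachable set includes: (0,0), (0,1), (0,2), (0,3), (0,4), (0,5), (0,6), (0,7), (0,8), (1,0), (1,8), (2,0) ...
Target (A=1, B=2) not in reachable set → no.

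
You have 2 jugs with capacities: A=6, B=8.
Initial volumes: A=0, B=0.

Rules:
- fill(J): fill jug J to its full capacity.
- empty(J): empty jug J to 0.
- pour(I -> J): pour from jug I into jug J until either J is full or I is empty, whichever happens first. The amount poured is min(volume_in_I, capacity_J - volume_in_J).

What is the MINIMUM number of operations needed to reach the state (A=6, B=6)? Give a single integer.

Answer: 3

Derivation:
BFS from (A=0, B=0). One shortest path:
  1. fill(A) -> (A=6 B=0)
  2. pour(A -> B) -> (A=0 B=6)
  3. fill(A) -> (A=6 B=6)
Reached target in 3 moves.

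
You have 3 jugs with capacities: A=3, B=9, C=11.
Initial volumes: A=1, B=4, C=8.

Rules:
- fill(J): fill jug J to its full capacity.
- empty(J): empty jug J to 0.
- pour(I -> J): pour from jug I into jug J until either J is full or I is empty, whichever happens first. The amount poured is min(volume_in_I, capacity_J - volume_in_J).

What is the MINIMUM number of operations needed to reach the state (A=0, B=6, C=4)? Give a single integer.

BFS from (A=1, B=4, C=8). One shortest path:
  1. pour(A -> B) -> (A=0 B=5 C=8)
  2. pour(C -> B) -> (A=0 B=9 C=4)
  3. pour(B -> A) -> (A=3 B=6 C=4)
  4. empty(A) -> (A=0 B=6 C=4)
Reached target in 4 moves.

Answer: 4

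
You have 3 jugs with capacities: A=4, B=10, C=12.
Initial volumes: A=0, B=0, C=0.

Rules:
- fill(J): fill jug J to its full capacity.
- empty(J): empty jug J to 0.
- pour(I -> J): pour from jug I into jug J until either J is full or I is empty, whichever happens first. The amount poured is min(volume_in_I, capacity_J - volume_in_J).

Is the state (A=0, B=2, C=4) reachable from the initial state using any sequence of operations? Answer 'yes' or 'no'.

Answer: yes

Derivation:
BFS from (A=0, B=0, C=0):
  1. fill(B) -> (A=0 B=10 C=0)
  2. pour(B -> A) -> (A=4 B=6 C=0)
  3. empty(A) -> (A=0 B=6 C=0)
  4. pour(B -> A) -> (A=4 B=2 C=0)
  5. pour(A -> C) -> (A=0 B=2 C=4)
Target reached → yes.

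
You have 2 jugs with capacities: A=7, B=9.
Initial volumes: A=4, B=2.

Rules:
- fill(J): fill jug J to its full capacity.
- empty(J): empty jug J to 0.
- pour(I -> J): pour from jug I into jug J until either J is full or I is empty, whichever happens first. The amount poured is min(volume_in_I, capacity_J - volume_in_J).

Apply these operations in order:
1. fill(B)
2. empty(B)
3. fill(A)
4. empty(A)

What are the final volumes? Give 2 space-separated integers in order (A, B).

Step 1: fill(B) -> (A=4 B=9)
Step 2: empty(B) -> (A=4 B=0)
Step 3: fill(A) -> (A=7 B=0)
Step 4: empty(A) -> (A=0 B=0)

Answer: 0 0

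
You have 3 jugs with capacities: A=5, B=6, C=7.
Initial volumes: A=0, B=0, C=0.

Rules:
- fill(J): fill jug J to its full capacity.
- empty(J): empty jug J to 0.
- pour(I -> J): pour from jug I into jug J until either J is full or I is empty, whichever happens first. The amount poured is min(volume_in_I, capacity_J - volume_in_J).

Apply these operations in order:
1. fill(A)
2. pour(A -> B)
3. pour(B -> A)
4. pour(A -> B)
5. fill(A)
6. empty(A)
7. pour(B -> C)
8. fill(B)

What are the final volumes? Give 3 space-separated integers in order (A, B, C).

Step 1: fill(A) -> (A=5 B=0 C=0)
Step 2: pour(A -> B) -> (A=0 B=5 C=0)
Step 3: pour(B -> A) -> (A=5 B=0 C=0)
Step 4: pour(A -> B) -> (A=0 B=5 C=0)
Step 5: fill(A) -> (A=5 B=5 C=0)
Step 6: empty(A) -> (A=0 B=5 C=0)
Step 7: pour(B -> C) -> (A=0 B=0 C=5)
Step 8: fill(B) -> (A=0 B=6 C=5)

Answer: 0 6 5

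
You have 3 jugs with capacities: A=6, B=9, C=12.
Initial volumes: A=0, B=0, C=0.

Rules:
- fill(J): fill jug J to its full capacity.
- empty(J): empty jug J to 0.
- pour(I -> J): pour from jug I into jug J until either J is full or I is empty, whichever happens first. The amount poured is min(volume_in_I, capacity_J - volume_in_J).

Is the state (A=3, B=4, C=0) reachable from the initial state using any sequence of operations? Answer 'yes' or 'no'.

Answer: no

Derivation:
BFS explored all 54 reachable states.
Reachable set includes: (0,0,0), (0,0,3), (0,0,6), (0,0,9), (0,0,12), (0,3,0), (0,3,3), (0,3,6), (0,3,9), (0,3,12), (0,6,0), (0,6,3) ...
Target (A=3, B=4, C=0) not in reachable set → no.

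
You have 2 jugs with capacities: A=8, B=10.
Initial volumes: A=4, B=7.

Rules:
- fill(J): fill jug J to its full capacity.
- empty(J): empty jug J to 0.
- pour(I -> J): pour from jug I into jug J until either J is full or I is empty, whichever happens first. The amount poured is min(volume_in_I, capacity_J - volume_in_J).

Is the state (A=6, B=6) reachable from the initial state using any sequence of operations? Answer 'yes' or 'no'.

BFS explored all 37 reachable states.
Reachable set includes: (0,0), (0,1), (0,2), (0,3), (0,4), (0,5), (0,6), (0,7), (0,8), (0,9), (0,10), (1,0) ...
Target (A=6, B=6) not in reachable set → no.

Answer: no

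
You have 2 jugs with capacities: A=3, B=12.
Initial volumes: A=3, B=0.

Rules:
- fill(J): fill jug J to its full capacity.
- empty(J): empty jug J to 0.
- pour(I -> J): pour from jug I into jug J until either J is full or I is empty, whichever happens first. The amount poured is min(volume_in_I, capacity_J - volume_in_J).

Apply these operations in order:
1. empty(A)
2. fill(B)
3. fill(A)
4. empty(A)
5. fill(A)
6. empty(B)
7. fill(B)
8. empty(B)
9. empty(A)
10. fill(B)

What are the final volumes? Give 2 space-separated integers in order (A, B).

Step 1: empty(A) -> (A=0 B=0)
Step 2: fill(B) -> (A=0 B=12)
Step 3: fill(A) -> (A=3 B=12)
Step 4: empty(A) -> (A=0 B=12)
Step 5: fill(A) -> (A=3 B=12)
Step 6: empty(B) -> (A=3 B=0)
Step 7: fill(B) -> (A=3 B=12)
Step 8: empty(B) -> (A=3 B=0)
Step 9: empty(A) -> (A=0 B=0)
Step 10: fill(B) -> (A=0 B=12)

Answer: 0 12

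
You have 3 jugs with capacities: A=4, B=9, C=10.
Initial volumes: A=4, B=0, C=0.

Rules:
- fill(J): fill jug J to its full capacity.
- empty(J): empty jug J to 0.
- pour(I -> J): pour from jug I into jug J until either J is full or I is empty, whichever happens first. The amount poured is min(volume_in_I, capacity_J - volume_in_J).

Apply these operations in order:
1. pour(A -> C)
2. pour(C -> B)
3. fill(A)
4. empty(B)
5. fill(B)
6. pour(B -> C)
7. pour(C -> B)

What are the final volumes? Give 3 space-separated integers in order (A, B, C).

Step 1: pour(A -> C) -> (A=0 B=0 C=4)
Step 2: pour(C -> B) -> (A=0 B=4 C=0)
Step 3: fill(A) -> (A=4 B=4 C=0)
Step 4: empty(B) -> (A=4 B=0 C=0)
Step 5: fill(B) -> (A=4 B=9 C=0)
Step 6: pour(B -> C) -> (A=4 B=0 C=9)
Step 7: pour(C -> B) -> (A=4 B=9 C=0)

Answer: 4 9 0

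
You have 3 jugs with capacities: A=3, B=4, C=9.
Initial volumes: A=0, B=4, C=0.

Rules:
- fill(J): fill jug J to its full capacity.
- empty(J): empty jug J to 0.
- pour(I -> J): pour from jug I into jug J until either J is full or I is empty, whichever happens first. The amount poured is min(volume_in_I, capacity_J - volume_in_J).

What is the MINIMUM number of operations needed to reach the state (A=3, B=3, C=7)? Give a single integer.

BFS from (A=0, B=4, C=0). One shortest path:
  1. fill(A) -> (A=3 B=4 C=0)
  2. pour(A -> C) -> (A=0 B=4 C=3)
  3. fill(A) -> (A=3 B=4 C=3)
  4. pour(B -> C) -> (A=3 B=0 C=7)
  5. pour(A -> B) -> (A=0 B=3 C=7)
  6. fill(A) -> (A=3 B=3 C=7)
Reached target in 6 moves.

Answer: 6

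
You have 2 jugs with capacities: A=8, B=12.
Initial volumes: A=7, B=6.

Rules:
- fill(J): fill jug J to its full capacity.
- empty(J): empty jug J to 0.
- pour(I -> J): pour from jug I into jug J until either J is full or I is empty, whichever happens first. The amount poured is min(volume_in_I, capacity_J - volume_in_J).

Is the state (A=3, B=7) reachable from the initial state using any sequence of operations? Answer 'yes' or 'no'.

Answer: no

Derivation:
BFS explored all 41 reachable states.
Reachable set includes: (0,0), (0,1), (0,2), (0,3), (0,4), (0,5), (0,6), (0,7), (0,8), (0,9), (0,10), (0,11) ...
Target (A=3, B=7) not in reachable set → no.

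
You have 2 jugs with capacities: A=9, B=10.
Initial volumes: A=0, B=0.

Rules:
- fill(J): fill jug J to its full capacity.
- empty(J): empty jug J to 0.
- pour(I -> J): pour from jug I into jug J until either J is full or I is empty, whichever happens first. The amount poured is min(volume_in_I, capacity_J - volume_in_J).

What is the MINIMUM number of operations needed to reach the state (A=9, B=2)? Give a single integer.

BFS from (A=0, B=0). One shortest path:
  1. fill(B) -> (A=0 B=10)
  2. pour(B -> A) -> (A=9 B=1)
  3. empty(A) -> (A=0 B=1)
  4. pour(B -> A) -> (A=1 B=0)
  5. fill(B) -> (A=1 B=10)
  6. pour(B -> A) -> (A=9 B=2)
Reached target in 6 moves.

Answer: 6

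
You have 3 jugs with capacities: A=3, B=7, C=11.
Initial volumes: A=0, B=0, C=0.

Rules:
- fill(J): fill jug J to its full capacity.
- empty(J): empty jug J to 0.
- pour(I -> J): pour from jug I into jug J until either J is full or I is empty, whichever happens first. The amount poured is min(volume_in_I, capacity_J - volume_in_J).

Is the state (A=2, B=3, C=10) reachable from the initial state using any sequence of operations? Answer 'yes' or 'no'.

BFS explored all 264 reachable states.
Reachable set includes: (0,0,0), (0,0,1), (0,0,2), (0,0,3), (0,0,4), (0,0,5), (0,0,6), (0,0,7), (0,0,8), (0,0,9), (0,0,10), (0,0,11) ...
Target (A=2, B=3, C=10) not in reachable set → no.

Answer: no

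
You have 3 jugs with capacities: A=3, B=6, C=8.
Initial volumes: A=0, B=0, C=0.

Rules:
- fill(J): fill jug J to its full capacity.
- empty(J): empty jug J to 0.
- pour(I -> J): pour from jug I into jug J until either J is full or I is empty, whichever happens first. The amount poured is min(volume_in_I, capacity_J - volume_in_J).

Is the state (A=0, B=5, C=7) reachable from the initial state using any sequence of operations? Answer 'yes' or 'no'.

BFS from (A=0, B=0, C=0):
  1. fill(C) -> (A=0 B=0 C=8)
  2. pour(C -> B) -> (A=0 B=6 C=2)
  3. empty(B) -> (A=0 B=0 C=2)
  4. pour(C -> A) -> (A=2 B=0 C=0)
  5. fill(C) -> (A=2 B=0 C=8)
  6. pour(C -> B) -> (A=2 B=6 C=2)
  7. empty(B) -> (A=2 B=0 C=2)
  8. pour(C -> B) -> (A=2 B=2 C=0)
  9. fill(C) -> (A=2 B=2 C=8)
  10. pour(C -> A) -> (A=3 B=2 C=7)
  11. pour(A -> B) -> (A=0 B=5 C=7)
Target reached → yes.

Answer: yes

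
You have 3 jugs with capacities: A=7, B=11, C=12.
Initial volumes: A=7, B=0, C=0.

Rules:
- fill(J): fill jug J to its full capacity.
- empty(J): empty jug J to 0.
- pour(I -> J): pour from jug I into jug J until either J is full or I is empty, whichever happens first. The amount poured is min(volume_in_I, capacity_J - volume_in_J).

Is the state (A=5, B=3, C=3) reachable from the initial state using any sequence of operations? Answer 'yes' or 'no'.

BFS explored all 588 reachable states.
Reachable set includes: (0,0,0), (0,0,1), (0,0,2), (0,0,3), (0,0,4), (0,0,5), (0,0,6), (0,0,7), (0,0,8), (0,0,9), (0,0,10), (0,0,11) ...
Target (A=5, B=3, C=3) not in reachable set → no.

Answer: no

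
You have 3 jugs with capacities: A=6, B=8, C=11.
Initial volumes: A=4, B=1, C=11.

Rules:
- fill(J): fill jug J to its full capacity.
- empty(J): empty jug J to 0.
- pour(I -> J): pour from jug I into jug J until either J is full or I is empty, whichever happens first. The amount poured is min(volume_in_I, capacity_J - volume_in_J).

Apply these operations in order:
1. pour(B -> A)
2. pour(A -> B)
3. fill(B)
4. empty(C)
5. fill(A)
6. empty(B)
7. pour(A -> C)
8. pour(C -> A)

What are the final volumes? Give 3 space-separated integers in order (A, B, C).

Answer: 6 0 0

Derivation:
Step 1: pour(B -> A) -> (A=5 B=0 C=11)
Step 2: pour(A -> B) -> (A=0 B=5 C=11)
Step 3: fill(B) -> (A=0 B=8 C=11)
Step 4: empty(C) -> (A=0 B=8 C=0)
Step 5: fill(A) -> (A=6 B=8 C=0)
Step 6: empty(B) -> (A=6 B=0 C=0)
Step 7: pour(A -> C) -> (A=0 B=0 C=6)
Step 8: pour(C -> A) -> (A=6 B=0 C=0)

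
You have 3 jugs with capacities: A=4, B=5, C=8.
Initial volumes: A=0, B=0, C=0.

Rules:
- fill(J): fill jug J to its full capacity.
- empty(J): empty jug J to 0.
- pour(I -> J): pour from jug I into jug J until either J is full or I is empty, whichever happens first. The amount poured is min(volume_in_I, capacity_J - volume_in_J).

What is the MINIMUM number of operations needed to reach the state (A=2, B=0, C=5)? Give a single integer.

BFS from (A=0, B=0, C=0). One shortest path:
  1. fill(A) -> (A=4 B=0 C=0)
  2. fill(C) -> (A=4 B=0 C=8)
  3. pour(C -> B) -> (A=4 B=5 C=3)
  4. empty(B) -> (A=4 B=0 C=3)
  5. pour(C -> B) -> (A=4 B=3 C=0)
  6. pour(A -> B) -> (A=2 B=5 C=0)
  7. pour(B -> C) -> (A=2 B=0 C=5)
Reached target in 7 moves.

Answer: 7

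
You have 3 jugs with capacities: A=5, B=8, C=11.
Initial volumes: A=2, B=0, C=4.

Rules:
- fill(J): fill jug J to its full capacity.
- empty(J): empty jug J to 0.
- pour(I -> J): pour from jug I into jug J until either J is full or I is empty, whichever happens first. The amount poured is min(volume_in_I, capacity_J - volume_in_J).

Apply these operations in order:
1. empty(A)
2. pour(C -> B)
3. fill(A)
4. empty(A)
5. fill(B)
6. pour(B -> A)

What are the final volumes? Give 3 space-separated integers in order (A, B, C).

Answer: 5 3 0

Derivation:
Step 1: empty(A) -> (A=0 B=0 C=4)
Step 2: pour(C -> B) -> (A=0 B=4 C=0)
Step 3: fill(A) -> (A=5 B=4 C=0)
Step 4: empty(A) -> (A=0 B=4 C=0)
Step 5: fill(B) -> (A=0 B=8 C=0)
Step 6: pour(B -> A) -> (A=5 B=3 C=0)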